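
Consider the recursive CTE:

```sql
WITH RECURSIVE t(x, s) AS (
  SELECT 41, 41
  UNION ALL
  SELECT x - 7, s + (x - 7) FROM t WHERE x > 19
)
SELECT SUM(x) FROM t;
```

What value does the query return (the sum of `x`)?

135

Base: x=41, s=41.
Iteration 1: 41 > 19 holds -> x = 41 - 7 = 34, s = 41 + 34 = 75.
Iteration 2: 34 > 19 holds -> x = 34 - 7 = 27, s = 75 + 27 = 102.
Iteration 3: 27 > 19 holds -> x = 27 - 7 = 20, s = 102 + 20 = 122.
Iteration 4: 20 > 19 holds -> x = 20 - 7 = 13, s = 122 + 13 = 135.
Iteration 5: 13 > 19 fails; recursion stops.
SUM(x) = 41 + 34 + 27 + 20 + 13 = 135.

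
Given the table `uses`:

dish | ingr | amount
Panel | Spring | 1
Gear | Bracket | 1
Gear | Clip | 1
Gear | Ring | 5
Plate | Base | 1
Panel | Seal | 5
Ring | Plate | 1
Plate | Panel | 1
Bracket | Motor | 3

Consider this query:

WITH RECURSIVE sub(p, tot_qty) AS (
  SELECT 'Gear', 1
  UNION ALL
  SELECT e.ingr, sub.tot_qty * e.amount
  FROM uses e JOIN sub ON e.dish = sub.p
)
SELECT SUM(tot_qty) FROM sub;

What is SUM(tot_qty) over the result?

Base: (Gear, tot_qty=1).
Iteration 1: components of {Gear} -> Bracket = 1*1 = 1, Clip = 1*1 = 1, Ring = 1*5 = 5.
Iteration 2: components of {Bracket,Clip,Ring} -> Motor = 1*3 = 3, Plate = 5*1 = 5.
Iteration 3: components of {Motor,Plate} -> Base = 5*1 = 5, Panel = 5*1 = 5.
Iteration 4: components of {Base,Panel} -> Seal = 5*5 = 25, Spring = 5*1 = 5.
Iteration 5: no further components; recursion stops.
SUM(tot_qty) = 1 + 5 + 1 + 1 + 5 + 3 + 5 + 5 + 5 + 25 = 56.

56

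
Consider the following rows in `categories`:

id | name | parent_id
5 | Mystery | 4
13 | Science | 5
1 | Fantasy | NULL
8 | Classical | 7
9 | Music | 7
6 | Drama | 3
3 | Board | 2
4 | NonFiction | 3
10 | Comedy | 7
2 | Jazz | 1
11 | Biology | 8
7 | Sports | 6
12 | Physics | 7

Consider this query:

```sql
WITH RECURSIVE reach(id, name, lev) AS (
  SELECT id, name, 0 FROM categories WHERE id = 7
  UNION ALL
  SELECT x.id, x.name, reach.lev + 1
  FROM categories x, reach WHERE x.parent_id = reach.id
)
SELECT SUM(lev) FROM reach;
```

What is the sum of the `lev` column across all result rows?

Base: id=7 (Sports) at lev 0.
Iteration 1: rows with parent_id in {7} -> Classical (id 8, lev 1), Music (id 9, lev 1), Comedy (id 10, lev 1), Physics (id 12, lev 1).
Iteration 2: rows with parent_id in {8,9,10,12} -> Biology (id 11, lev 2).
Iteration 3: no rows with parent_id in {11}; recursion stops.
SUM(lev) = 0 + 1 + 1 + 1 + 1 + 2 = 6.

6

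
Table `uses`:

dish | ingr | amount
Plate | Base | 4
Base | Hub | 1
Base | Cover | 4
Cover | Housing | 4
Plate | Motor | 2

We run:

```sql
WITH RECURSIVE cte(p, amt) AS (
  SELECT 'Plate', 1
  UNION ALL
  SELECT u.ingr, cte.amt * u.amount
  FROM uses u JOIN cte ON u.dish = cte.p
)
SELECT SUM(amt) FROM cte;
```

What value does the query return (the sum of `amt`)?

Base: (Plate, amt=1).
Iteration 1: components of {Plate} -> Base = 1*4 = 4, Motor = 1*2 = 2.
Iteration 2: components of {Base,Motor} -> Cover = 4*4 = 16, Hub = 4*1 = 4.
Iteration 3: components of {Cover,Hub} -> Housing = 16*4 = 64.
Iteration 4: no further components; recursion stops.
SUM(amt) = 1 + 4 + 2 + 16 + 4 + 64 = 91.

91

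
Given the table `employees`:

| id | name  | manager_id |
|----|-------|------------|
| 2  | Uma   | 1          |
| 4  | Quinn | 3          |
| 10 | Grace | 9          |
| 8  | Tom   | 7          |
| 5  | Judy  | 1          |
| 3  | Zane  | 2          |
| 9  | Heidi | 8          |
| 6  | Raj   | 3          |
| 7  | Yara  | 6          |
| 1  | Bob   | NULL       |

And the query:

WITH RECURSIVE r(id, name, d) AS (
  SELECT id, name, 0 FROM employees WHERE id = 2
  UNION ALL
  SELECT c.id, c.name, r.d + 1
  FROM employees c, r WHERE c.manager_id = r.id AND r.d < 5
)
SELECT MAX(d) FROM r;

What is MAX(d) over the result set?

5

Base: id=2 (Uma) at d 0.
Iteration 1: rows with manager_id in {2} -> Zane (id 3, d 1).
Iteration 2: rows with manager_id in {3} -> Quinn (id 4, d 2), Raj (id 6, d 2).
Iteration 3: rows with manager_id in {4,6} -> Yara (id 7, d 3).
Iteration 4: rows with manager_id in {7} -> Tom (id 8, d 4).
Iteration 5: rows with manager_id in {8} -> Heidi (id 9, d 5).
Iteration 6: d < 5 fails for all current rows; recursion stops.
d values: 0, 1, 2, 2, 3, 4, 5; the maximum is 5.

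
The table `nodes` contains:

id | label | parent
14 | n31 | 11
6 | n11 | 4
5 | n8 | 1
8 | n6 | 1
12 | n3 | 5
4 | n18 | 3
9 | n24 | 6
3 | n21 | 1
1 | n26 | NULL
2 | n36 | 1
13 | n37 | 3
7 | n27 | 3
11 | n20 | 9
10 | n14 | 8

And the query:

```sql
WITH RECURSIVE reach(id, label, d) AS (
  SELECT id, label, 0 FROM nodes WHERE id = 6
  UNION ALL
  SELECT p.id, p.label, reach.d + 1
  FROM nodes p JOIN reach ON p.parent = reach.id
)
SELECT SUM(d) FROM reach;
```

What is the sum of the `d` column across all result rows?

6

Base: id=6 (n11) at d 0.
Iteration 1: rows with parent in {6} -> n24 (id 9, d 1).
Iteration 2: rows with parent in {9} -> n20 (id 11, d 2).
Iteration 3: rows with parent in {11} -> n31 (id 14, d 3).
Iteration 4: no rows with parent in {14}; recursion stops.
SUM(d) = 0 + 1 + 2 + 3 = 6.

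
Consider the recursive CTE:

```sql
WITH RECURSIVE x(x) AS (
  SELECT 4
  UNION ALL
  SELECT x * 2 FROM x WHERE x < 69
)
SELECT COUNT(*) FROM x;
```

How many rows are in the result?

Base: x=4.
Iteration 1: 4 < 69 holds -> x = 4 * 2 = 8.
Iteration 2: 8 < 69 holds -> x = 8 * 2 = 16.
Iteration 3: 16 < 69 holds -> x = 16 * 2 = 32.
Iteration 4: 32 < 69 holds -> x = 32 * 2 = 64.
Iteration 5: 64 < 69 holds -> x = 64 * 2 = 128.
Iteration 6: 128 < 69 fails; recursion stops.
Total rows emitted: 6.

6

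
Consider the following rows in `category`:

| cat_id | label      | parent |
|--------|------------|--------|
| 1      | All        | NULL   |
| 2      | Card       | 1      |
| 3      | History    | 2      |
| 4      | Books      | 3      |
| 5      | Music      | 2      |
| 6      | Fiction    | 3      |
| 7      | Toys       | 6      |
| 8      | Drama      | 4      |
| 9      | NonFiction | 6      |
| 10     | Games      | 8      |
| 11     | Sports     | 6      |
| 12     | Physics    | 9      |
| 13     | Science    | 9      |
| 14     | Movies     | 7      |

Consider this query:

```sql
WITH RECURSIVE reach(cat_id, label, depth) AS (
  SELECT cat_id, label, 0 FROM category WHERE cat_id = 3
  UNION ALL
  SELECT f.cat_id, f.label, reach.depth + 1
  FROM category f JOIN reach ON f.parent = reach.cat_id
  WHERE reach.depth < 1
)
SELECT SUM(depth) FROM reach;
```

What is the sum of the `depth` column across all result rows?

2

Base: cat_id=3 (History) at depth 0.
Iteration 1: rows with parent in {3} -> Books (id 4, depth 1), Fiction (id 6, depth 1).
Iteration 2: depth < 1 fails for all current rows; recursion stops.
SUM(depth) = 0 + 1 + 1 = 2.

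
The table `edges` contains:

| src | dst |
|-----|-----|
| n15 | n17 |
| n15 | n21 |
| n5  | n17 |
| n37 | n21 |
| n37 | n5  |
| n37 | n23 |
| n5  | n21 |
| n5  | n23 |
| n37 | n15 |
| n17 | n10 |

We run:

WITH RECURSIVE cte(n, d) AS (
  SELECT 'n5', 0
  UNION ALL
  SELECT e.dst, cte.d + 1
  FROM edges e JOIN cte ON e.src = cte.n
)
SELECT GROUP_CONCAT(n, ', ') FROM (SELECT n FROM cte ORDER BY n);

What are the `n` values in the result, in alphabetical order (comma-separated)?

n10, n17, n21, n23, n5

Base: (n5, d=0).
Iteration 1: edges from {n5} -> (n17, d=1), (n21, d=1), (n23, d=1).
Iteration 2: edges from {n17,n21,n23} -> (n10, d=2).
Iteration 3: no outgoing edges from {n10}; recursion stops.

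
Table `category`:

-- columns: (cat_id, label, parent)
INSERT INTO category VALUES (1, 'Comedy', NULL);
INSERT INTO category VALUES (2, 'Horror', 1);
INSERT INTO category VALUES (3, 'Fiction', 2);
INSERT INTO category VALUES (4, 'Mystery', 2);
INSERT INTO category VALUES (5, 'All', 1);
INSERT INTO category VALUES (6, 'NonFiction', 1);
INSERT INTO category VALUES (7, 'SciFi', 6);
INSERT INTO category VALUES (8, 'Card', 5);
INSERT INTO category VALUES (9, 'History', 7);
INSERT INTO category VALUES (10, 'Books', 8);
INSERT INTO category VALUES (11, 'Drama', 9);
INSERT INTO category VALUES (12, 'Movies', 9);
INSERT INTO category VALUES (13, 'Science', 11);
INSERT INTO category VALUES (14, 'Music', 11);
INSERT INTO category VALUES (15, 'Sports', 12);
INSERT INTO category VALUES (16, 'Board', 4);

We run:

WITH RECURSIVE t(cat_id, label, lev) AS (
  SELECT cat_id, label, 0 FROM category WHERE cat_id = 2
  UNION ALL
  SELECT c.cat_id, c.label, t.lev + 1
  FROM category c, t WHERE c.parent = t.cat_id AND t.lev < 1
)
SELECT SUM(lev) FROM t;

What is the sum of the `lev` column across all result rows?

2

Base: cat_id=2 (Horror) at lev 0.
Iteration 1: rows with parent in {2} -> Fiction (id 3, lev 1), Mystery (id 4, lev 1).
Iteration 2: lev < 1 fails for all current rows; recursion stops.
SUM(lev) = 0 + 1 + 1 = 2.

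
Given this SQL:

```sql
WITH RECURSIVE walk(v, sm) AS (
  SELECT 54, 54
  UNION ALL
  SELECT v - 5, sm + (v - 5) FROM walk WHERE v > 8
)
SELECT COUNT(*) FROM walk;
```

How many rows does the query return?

11

Base: v=54, sm=54.
Iteration 1: 54 > 8 holds -> v = 54 - 5 = 49, sm = 54 + 49 = 103.
Iteration 2: 49 > 8 holds -> v = 49 - 5 = 44, sm = 103 + 44 = 147.
Iteration 3: 44 > 8 holds -> v = 44 - 5 = 39, sm = 147 + 39 = 186.
Iteration 4: 39 > 8 holds -> v = 39 - 5 = 34, sm = 186 + 34 = 220.
Iteration 5: 34 > 8 holds -> v = 34 - 5 = 29, sm = 220 + 29 = 249.
Iteration 6: 29 > 8 holds -> v = 29 - 5 = 24, sm = 249 + 24 = 273.
Iteration 7: 24 > 8 holds -> v = 24 - 5 = 19, sm = 273 + 19 = 292.
Iteration 8: 19 > 8 holds -> v = 19 - 5 = 14, sm = 292 + 14 = 306.
Iteration 9: 14 > 8 holds -> v = 14 - 5 = 9, sm = 306 + 9 = 315.
Iteration 10: 9 > 8 holds -> v = 9 - 5 = 4, sm = 315 + 4 = 319.
Iteration 11: 4 > 8 fails; recursion stops.
Total rows emitted: 11.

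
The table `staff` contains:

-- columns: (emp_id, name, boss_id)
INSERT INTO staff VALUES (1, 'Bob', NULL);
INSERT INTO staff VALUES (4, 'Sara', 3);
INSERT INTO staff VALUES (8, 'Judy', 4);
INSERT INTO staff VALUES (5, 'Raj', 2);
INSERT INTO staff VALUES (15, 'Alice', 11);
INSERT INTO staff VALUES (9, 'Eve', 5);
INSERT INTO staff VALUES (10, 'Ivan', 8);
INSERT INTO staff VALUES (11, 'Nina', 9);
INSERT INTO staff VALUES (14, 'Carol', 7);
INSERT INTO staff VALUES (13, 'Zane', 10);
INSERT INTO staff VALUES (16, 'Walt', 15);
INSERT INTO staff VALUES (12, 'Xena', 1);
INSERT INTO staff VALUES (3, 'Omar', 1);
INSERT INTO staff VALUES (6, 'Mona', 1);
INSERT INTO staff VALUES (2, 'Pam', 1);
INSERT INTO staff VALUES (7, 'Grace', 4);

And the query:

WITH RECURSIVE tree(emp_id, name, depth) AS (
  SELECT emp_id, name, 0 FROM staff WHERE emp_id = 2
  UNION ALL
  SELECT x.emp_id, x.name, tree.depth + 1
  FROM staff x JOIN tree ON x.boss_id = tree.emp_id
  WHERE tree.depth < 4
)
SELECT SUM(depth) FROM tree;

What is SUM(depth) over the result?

Base: emp_id=2 (Pam) at depth 0.
Iteration 1: rows with boss_id in {2} -> Raj (id 5, depth 1).
Iteration 2: rows with boss_id in {5} -> Eve (id 9, depth 2).
Iteration 3: rows with boss_id in {9} -> Nina (id 11, depth 3).
Iteration 4: rows with boss_id in {11} -> Alice (id 15, depth 4).
Iteration 5: depth < 4 fails for all current rows; recursion stops.
SUM(depth) = 0 + 1 + 2 + 3 + 4 = 10.

10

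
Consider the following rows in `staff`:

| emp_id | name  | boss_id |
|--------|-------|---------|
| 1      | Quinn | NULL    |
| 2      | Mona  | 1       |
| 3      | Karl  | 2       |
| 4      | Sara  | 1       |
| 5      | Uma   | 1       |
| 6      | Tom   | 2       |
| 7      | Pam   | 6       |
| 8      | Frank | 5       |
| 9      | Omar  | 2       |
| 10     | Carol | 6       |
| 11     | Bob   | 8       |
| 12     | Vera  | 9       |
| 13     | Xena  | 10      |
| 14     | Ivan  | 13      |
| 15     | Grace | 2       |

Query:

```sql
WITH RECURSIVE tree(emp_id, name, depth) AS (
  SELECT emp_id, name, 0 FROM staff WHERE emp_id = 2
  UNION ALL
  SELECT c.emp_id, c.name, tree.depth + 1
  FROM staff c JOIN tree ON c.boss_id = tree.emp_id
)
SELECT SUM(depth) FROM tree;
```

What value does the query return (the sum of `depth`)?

17

Base: emp_id=2 (Mona) at depth 0.
Iteration 1: rows with boss_id in {2} -> Karl (id 3, depth 1), Tom (id 6, depth 1), Omar (id 9, depth 1), Grace (id 15, depth 1).
Iteration 2: rows with boss_id in {3,6,9,15} -> Pam (id 7, depth 2), Carol (id 10, depth 2), Vera (id 12, depth 2).
Iteration 3: rows with boss_id in {7,10,12} -> Xena (id 13, depth 3).
Iteration 4: rows with boss_id in {13} -> Ivan (id 14, depth 4).
Iteration 5: no rows with boss_id in {14}; recursion stops.
SUM(depth) = 0 + 1 + 1 + 1 + 1 + 2 + 2 + 2 + 3 + 4 = 17.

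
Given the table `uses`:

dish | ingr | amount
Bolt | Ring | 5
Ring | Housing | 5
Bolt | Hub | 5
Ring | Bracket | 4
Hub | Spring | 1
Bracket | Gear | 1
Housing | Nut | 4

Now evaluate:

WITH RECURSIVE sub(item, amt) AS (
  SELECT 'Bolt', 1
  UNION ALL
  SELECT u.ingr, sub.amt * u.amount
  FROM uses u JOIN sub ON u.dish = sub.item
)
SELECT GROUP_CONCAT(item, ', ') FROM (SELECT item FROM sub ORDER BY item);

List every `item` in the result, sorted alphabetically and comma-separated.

Base: (Bolt, amt=1).
Iteration 1: components of {Bolt} -> Hub = 1*5 = 5, Ring = 1*5 = 5.
Iteration 2: components of {Hub,Ring} -> Bracket = 5*4 = 20, Housing = 5*5 = 25, Spring = 5*1 = 5.
Iteration 3: components of {Bracket,Housing,Spring} -> Gear = 20*1 = 20, Nut = 25*4 = 100.
Iteration 4: no further components; recursion stops.

Bolt, Bracket, Gear, Housing, Hub, Nut, Ring, Spring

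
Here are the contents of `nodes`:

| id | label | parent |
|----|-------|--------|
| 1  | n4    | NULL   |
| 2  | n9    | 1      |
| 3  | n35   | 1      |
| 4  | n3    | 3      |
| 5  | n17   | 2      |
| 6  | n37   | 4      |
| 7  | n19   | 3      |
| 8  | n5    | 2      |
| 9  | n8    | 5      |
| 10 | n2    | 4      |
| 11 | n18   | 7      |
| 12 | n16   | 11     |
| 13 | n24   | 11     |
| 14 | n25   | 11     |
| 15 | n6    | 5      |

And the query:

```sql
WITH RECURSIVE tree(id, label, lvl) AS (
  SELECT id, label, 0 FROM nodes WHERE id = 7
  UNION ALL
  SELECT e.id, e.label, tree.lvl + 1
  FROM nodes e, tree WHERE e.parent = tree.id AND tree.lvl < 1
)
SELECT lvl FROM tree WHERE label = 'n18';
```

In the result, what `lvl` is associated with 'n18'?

Base: id=7 (n19) at lvl 0.
Iteration 1: rows with parent in {7} -> n18 (id 11, lvl 1).
Iteration 2: lvl < 1 fails for all current rows; recursion stops.

1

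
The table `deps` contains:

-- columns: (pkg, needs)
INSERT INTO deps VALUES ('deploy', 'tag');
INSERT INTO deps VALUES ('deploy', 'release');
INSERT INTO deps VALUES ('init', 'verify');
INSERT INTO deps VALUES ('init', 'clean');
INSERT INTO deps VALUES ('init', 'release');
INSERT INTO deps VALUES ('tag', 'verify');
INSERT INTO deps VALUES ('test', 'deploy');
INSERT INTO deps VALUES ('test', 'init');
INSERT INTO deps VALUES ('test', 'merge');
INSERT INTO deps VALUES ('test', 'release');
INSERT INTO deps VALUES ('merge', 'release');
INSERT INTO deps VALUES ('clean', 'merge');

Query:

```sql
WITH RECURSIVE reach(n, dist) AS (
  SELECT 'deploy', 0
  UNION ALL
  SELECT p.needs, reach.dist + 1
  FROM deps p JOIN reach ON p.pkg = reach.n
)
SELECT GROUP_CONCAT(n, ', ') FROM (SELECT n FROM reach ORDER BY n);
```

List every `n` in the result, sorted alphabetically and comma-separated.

deploy, release, tag, verify

Base: (deploy, dist=0).
Iteration 1: edges from {deploy} -> (release, dist=1), (tag, dist=1).
Iteration 2: edges from {release,tag} -> (verify, dist=2).
Iteration 3: no outgoing edges from {verify}; recursion stops.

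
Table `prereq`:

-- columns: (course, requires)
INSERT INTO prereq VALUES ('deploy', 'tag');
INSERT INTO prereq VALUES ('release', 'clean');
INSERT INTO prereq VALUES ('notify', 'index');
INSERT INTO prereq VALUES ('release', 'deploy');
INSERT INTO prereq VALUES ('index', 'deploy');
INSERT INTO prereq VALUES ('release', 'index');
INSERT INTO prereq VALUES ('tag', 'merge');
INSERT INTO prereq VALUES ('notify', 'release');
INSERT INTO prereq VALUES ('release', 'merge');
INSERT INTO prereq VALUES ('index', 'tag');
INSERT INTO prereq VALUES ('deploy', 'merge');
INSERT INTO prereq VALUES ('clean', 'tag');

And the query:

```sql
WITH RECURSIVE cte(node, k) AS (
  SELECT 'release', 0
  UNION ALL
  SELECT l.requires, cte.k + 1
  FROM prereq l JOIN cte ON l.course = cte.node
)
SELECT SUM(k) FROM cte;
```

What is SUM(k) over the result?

33

Base: (release, k=0).
Iteration 1: edges from {release} -> (clean, k=1), (deploy, k=1), (index, k=1), (merge, k=1).
Iteration 2: edges from {clean,deploy,index,merge} -> (deploy, k=2), (merge, k=2), (tag, k=2) x3. [UNION ALL keeps all 5 new rows, including repeats]
Iteration 3: edges from {deploy,merge,tag} -> (merge, k=3) x4, (tag, k=3). [UNION ALL keeps all 5 new rows, including repeats]
Iteration 4: edges from {merge,tag} -> (merge, k=4).
Iteration 5: no outgoing edges from {merge}; recursion stops.
SUM(k) = 0 + 1 + 1 + 1 + 1 + 2 + 2 + 2 + 2 + 2 + 3 + 3 + 3 + 3 + 3 + 4 = 33.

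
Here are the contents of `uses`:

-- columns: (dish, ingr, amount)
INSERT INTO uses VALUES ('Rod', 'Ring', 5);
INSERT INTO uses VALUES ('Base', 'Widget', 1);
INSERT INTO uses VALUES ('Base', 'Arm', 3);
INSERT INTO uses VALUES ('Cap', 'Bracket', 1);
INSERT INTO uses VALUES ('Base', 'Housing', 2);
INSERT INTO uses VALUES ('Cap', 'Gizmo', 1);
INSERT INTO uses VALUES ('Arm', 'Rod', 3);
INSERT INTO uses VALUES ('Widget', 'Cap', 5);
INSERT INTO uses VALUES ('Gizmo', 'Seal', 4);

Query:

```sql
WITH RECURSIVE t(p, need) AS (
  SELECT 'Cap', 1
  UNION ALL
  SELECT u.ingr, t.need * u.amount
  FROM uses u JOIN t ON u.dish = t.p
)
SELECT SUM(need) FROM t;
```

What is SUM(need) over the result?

Base: (Cap, need=1).
Iteration 1: components of {Cap} -> Bracket = 1*1 = 1, Gizmo = 1*1 = 1.
Iteration 2: components of {Bracket,Gizmo} -> Seal = 1*4 = 4.
Iteration 3: no further components; recursion stops.
SUM(need) = 1 + 1 + 1 + 4 = 7.

7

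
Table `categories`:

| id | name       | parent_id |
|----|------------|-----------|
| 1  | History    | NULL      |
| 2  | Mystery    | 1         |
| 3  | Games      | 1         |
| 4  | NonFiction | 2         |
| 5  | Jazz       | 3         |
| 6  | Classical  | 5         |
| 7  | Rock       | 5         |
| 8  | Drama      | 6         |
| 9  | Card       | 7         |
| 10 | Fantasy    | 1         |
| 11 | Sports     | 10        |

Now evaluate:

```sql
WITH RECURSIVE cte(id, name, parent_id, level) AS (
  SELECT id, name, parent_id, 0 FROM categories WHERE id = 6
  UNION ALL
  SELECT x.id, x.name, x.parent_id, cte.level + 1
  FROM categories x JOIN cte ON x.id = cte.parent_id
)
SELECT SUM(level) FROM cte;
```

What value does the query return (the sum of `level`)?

6

Base: id=6 (Classical), parent_id=5, level 0.
Iteration 1: join on id=5 -> Jazz (id 5, parent_id=3, level 1).
Iteration 2: join on id=3 -> Games (id 3, parent_id=1, level 2).
Iteration 3: join on id=1 -> History (id 1, parent_id=NULL, level 3).
Iteration 4: parent_id is NULL; no match; recursion stops.
SUM(level) = 0 + 1 + 2 + 3 = 6.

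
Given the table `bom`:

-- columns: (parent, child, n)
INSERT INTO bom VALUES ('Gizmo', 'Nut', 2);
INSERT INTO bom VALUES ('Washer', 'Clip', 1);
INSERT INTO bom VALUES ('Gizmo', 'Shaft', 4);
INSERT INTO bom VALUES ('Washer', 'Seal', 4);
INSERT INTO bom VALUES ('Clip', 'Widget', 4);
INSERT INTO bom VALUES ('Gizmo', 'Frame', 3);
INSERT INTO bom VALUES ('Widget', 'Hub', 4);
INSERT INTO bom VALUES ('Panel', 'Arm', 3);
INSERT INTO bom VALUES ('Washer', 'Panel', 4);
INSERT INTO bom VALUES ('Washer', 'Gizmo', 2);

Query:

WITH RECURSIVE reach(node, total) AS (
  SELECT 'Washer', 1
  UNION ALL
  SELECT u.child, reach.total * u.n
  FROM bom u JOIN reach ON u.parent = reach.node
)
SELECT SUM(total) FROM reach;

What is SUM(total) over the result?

62

Base: (Washer, total=1).
Iteration 1: components of {Washer} -> Clip = 1*1 = 1, Gizmo = 1*2 = 2, Panel = 1*4 = 4, Seal = 1*4 = 4.
Iteration 2: components of {Clip,Gizmo,Panel,Seal} -> Arm = 4*3 = 12, Frame = 2*3 = 6, Nut = 2*2 = 4, Shaft = 2*4 = 8, Widget = 1*4 = 4.
Iteration 3: components of {Arm,Frame,Nut,Shaft,Widget} -> Hub = 4*4 = 16.
Iteration 4: no further components; recursion stops.
SUM(total) = 1 + 4 + 1 + 4 + 2 + 4 + 12 + 6 + 8 + 4 + 16 = 62.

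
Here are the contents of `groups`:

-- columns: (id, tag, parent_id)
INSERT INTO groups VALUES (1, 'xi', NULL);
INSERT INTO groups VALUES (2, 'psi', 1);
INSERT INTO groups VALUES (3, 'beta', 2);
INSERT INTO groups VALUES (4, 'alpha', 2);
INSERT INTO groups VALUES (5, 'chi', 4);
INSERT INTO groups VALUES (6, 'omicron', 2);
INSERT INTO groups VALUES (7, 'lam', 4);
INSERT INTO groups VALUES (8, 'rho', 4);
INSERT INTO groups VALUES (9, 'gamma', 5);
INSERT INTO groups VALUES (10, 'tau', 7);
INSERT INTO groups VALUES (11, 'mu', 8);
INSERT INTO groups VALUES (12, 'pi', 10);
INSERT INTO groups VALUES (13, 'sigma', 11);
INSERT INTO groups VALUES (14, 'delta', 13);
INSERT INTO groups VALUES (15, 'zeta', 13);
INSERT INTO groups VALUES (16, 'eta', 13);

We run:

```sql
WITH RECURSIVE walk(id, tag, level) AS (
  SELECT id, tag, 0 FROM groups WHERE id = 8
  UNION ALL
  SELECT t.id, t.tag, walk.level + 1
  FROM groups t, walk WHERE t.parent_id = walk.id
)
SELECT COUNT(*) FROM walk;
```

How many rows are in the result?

Base: id=8 (rho) at level 0.
Iteration 1: rows with parent_id in {8} -> mu (id 11, level 1).
Iteration 2: rows with parent_id in {11} -> sigma (id 13, level 2).
Iteration 3: rows with parent_id in {13} -> delta (id 14, level 3), zeta (id 15, level 3), eta (id 16, level 3).
Iteration 4: no rows with parent_id in {14,15,16}; recursion stops.
Total rows emitted: 6.

6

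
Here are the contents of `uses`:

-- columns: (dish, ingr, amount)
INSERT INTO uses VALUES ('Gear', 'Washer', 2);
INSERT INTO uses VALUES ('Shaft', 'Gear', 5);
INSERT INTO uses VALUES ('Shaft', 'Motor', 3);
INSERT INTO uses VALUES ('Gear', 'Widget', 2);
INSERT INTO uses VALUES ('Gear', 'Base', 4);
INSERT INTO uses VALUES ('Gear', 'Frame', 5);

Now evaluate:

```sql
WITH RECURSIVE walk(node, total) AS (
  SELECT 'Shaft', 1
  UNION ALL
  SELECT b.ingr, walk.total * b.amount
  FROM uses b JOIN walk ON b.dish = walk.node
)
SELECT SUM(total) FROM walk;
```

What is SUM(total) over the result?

74

Base: (Shaft, total=1).
Iteration 1: components of {Shaft} -> Gear = 1*5 = 5, Motor = 1*3 = 3.
Iteration 2: components of {Gear,Motor} -> Base = 5*4 = 20, Frame = 5*5 = 25, Washer = 5*2 = 10, Widget = 5*2 = 10.
Iteration 3: no further components; recursion stops.
SUM(total) = 1 + 3 + 5 + 20 + 25 + 10 + 10 = 74.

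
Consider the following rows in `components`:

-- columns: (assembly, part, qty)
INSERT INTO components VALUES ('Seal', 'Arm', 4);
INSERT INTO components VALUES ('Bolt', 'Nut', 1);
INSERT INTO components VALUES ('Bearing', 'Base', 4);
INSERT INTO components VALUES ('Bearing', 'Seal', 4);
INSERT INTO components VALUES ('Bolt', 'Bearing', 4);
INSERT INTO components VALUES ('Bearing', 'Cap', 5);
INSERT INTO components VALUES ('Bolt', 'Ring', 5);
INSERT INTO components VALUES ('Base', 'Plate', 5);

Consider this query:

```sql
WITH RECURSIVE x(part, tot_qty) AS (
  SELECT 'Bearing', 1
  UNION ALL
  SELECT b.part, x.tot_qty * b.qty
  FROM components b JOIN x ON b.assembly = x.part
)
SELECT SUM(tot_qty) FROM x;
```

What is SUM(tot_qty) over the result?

50

Base: (Bearing, tot_qty=1).
Iteration 1: components of {Bearing} -> Base = 1*4 = 4, Cap = 1*5 = 5, Seal = 1*4 = 4.
Iteration 2: components of {Base,Cap,Seal} -> Arm = 4*4 = 16, Plate = 4*5 = 20.
Iteration 3: no further components; recursion stops.
SUM(tot_qty) = 1 + 4 + 5 + 4 + 20 + 16 = 50.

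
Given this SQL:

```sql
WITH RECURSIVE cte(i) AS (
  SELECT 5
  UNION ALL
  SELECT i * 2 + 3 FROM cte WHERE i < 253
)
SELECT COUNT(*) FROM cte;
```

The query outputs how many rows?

Base: i=5.
Iteration 1: 5 < 253 holds -> i = 5 * 2 + 3 = 13.
Iteration 2: 13 < 253 holds -> i = 13 * 2 + 3 = 29.
Iteration 3: 29 < 253 holds -> i = 29 * 2 + 3 = 61.
Iteration 4: 61 < 253 holds -> i = 61 * 2 + 3 = 125.
Iteration 5: 125 < 253 holds -> i = 125 * 2 + 3 = 253.
Iteration 6: 253 < 253 fails; recursion stops.
Total rows emitted: 6.

6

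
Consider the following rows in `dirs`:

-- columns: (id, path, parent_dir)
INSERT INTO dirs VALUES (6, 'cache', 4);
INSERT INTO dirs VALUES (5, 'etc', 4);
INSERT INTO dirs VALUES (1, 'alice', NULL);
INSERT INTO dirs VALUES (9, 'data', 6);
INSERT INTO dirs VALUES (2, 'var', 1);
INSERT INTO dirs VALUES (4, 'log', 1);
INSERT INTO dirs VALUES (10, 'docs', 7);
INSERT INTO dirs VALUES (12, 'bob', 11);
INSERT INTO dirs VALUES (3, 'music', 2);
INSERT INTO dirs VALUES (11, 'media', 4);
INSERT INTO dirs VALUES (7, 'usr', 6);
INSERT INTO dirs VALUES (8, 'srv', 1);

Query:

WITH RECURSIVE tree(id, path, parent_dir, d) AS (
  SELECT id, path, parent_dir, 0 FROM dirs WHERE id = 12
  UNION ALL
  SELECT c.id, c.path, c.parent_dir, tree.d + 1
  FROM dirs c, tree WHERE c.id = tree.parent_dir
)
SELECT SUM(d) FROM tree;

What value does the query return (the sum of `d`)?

6

Base: id=12 (bob), parent_dir=11, d 0.
Iteration 1: join on id=11 -> media (id 11, parent_dir=4, d 1).
Iteration 2: join on id=4 -> log (id 4, parent_dir=1, d 2).
Iteration 3: join on id=1 -> alice (id 1, parent_dir=NULL, d 3).
Iteration 4: parent_dir is NULL; no match; recursion stops.
SUM(d) = 0 + 1 + 2 + 3 = 6.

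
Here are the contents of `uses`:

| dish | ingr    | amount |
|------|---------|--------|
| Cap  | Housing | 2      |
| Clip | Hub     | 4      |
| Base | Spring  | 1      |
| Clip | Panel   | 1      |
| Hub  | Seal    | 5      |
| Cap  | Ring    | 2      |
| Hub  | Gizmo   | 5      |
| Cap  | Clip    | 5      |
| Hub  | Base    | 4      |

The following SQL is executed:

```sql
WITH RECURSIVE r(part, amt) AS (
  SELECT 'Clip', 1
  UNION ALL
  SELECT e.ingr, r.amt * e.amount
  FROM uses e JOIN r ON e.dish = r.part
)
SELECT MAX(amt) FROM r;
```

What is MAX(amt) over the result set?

20

Base: (Clip, amt=1).
Iteration 1: components of {Clip} -> Hub = 1*4 = 4, Panel = 1*1 = 1.
Iteration 2: components of {Hub,Panel} -> Base = 4*4 = 16, Gizmo = 4*5 = 20, Seal = 4*5 = 20.
Iteration 3: components of {Base,Gizmo,Seal} -> Spring = 16*1 = 16.
Iteration 4: no further components; recursion stops.
amt values: 1, 4, 1, 20, 20, 16, 16; the maximum is 20.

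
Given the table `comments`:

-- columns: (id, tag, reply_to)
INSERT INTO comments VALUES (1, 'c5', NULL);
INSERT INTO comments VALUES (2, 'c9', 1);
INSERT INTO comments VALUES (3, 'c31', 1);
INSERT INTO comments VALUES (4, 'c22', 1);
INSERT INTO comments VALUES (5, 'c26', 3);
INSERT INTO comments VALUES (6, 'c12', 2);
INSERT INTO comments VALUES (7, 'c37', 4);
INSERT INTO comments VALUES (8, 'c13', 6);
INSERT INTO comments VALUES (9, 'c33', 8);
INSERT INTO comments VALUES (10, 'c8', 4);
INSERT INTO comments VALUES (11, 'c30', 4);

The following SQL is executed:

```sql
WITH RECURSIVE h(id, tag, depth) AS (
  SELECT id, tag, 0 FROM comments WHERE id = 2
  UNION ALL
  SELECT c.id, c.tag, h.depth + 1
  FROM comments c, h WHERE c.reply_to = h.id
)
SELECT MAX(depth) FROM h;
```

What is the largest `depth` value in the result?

Base: id=2 (c9) at depth 0.
Iteration 1: rows with reply_to in {2} -> c12 (id 6, depth 1).
Iteration 2: rows with reply_to in {6} -> c13 (id 8, depth 2).
Iteration 3: rows with reply_to in {8} -> c33 (id 9, depth 3).
Iteration 4: no rows with reply_to in {9}; recursion stops.
depth values: 0, 1, 2, 3; the maximum is 3.

3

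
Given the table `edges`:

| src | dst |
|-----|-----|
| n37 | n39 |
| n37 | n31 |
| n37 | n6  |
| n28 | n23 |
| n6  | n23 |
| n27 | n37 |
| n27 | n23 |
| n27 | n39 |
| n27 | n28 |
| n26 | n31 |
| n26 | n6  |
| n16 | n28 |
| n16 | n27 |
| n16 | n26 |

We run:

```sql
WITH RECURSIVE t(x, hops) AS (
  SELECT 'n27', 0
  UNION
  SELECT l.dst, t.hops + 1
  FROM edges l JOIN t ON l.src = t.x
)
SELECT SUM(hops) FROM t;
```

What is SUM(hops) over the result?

Base: (n27, hops=0).
Iteration 1: edges from {n27} -> (n23, hops=1), (n28, hops=1), (n37, hops=1), (n39, hops=1).
Iteration 2: edges from {n23,n28,n37,n39} -> (n23, hops=2), (n31, hops=2), (n39, hops=2), (n6, hops=2).
Iteration 3: edges from {n23,n31,n39,n6} -> (n23, hops=3).
Iteration 4: no outgoing edges from {n23}; recursion stops.
SUM(hops) = 0 + 1 + 1 + 1 + 1 + 2 + 2 + 2 + 2 + 3 = 15.

15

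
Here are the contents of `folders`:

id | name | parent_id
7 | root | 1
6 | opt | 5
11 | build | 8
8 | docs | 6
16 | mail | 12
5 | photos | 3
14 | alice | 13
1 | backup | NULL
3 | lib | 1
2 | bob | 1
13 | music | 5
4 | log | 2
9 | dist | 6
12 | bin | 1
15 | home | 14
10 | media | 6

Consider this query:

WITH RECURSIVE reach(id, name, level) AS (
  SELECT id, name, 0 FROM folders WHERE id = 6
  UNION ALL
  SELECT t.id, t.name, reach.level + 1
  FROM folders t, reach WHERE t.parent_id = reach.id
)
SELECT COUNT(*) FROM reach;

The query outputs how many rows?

Base: id=6 (opt) at level 0.
Iteration 1: rows with parent_id in {6} -> docs (id 8, level 1), dist (id 9, level 1), media (id 10, level 1).
Iteration 2: rows with parent_id in {8,9,10} -> build (id 11, level 2).
Iteration 3: no rows with parent_id in {11}; recursion stops.
Total rows emitted: 5.

5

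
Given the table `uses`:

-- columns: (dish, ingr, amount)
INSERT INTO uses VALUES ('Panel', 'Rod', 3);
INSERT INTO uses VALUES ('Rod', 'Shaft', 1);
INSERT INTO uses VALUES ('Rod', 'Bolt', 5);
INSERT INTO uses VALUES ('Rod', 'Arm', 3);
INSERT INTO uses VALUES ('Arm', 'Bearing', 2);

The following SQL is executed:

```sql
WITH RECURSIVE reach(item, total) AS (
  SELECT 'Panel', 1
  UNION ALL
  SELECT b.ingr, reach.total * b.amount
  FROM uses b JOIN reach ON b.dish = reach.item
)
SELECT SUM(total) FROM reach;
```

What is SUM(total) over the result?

Base: (Panel, total=1).
Iteration 1: components of {Panel} -> Rod = 1*3 = 3.
Iteration 2: components of {Rod} -> Arm = 3*3 = 9, Bolt = 3*5 = 15, Shaft = 3*1 = 3.
Iteration 3: components of {Arm,Bolt,Shaft} -> Bearing = 9*2 = 18.
Iteration 4: no further components; recursion stops.
SUM(total) = 1 + 3 + 3 + 15 + 9 + 18 = 49.

49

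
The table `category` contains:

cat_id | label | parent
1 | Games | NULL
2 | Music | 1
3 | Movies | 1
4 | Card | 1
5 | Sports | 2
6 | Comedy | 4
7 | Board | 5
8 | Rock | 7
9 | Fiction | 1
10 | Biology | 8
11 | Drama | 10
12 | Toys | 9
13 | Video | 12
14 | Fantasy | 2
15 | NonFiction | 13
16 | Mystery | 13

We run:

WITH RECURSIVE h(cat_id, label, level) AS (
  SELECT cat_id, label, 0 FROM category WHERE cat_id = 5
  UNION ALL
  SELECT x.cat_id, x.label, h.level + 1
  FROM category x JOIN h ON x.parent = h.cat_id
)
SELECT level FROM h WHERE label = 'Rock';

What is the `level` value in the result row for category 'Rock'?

2

Base: cat_id=5 (Sports) at level 0.
Iteration 1: rows with parent in {5} -> Board (id 7, level 1).
Iteration 2: rows with parent in {7} -> Rock (id 8, level 2).
Iteration 3: rows with parent in {8} -> Biology (id 10, level 3).
Iteration 4: rows with parent in {10} -> Drama (id 11, level 4).
Iteration 5: no rows with parent in {11}; recursion stops.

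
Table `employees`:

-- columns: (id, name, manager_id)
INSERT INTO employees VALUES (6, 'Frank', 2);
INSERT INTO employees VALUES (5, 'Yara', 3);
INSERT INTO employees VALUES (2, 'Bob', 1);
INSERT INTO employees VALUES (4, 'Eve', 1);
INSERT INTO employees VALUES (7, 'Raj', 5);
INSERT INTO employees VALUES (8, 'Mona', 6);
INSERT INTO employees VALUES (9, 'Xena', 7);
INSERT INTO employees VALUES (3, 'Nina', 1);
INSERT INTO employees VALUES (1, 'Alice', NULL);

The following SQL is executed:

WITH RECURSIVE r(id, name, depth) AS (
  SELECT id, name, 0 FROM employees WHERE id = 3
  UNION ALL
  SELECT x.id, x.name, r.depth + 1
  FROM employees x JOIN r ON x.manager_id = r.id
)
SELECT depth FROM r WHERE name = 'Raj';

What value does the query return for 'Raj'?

2

Base: id=3 (Nina) at depth 0.
Iteration 1: rows with manager_id in {3} -> Yara (id 5, depth 1).
Iteration 2: rows with manager_id in {5} -> Raj (id 7, depth 2).
Iteration 3: rows with manager_id in {7} -> Xena (id 9, depth 3).
Iteration 4: no rows with manager_id in {9}; recursion stops.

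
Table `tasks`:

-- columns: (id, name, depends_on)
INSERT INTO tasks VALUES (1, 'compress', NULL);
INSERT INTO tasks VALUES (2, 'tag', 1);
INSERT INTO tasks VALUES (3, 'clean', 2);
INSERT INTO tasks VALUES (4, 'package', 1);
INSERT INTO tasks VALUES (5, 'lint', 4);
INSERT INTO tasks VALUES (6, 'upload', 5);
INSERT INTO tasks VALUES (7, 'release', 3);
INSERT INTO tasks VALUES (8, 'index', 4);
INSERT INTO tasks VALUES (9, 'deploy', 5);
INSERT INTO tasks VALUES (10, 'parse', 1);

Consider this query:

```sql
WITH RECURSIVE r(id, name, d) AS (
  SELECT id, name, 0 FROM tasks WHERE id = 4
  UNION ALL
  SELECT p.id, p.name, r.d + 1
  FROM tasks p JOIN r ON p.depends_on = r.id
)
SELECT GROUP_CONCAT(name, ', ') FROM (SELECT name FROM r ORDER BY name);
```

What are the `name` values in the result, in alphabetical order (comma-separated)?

deploy, index, lint, package, upload

Base: id=4 (package) at d 0.
Iteration 1: rows with depends_on in {4} -> lint (id 5, d 1), index (id 8, d 1).
Iteration 2: rows with depends_on in {5,8} -> upload (id 6, d 2), deploy (id 9, d 2).
Iteration 3: no rows with depends_on in {6,9}; recursion stops.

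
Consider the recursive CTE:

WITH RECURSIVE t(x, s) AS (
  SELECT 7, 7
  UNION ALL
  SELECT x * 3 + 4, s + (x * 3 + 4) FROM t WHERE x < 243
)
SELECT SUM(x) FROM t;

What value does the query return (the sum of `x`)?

Base: x=7, s=7.
Iteration 1: 7 < 243 holds -> x = 7 * 3 + 4 = 25, s = 7 + 25 = 32.
Iteration 2: 25 < 243 holds -> x = 25 * 3 + 4 = 79, s = 32 + 79 = 111.
Iteration 3: 79 < 243 holds -> x = 79 * 3 + 4 = 241, s = 111 + 241 = 352.
Iteration 4: 241 < 243 holds -> x = 241 * 3 + 4 = 727, s = 352 + 727 = 1079.
Iteration 5: 727 < 243 fails; recursion stops.
SUM(x) = 7 + 25 + 79 + 241 + 727 = 1079.

1079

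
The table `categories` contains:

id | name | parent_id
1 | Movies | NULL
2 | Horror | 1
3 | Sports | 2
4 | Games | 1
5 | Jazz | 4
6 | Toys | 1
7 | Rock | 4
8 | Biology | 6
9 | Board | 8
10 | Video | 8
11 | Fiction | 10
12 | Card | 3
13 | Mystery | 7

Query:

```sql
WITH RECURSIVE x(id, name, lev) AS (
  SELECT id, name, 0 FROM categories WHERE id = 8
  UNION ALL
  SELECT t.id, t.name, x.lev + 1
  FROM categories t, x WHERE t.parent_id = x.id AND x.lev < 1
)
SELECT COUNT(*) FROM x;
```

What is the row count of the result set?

Base: id=8 (Biology) at lev 0.
Iteration 1: rows with parent_id in {8} -> Board (id 9, lev 1), Video (id 10, lev 1).
Iteration 2: lev < 1 fails for all current rows; recursion stops.
Total rows emitted: 3.

3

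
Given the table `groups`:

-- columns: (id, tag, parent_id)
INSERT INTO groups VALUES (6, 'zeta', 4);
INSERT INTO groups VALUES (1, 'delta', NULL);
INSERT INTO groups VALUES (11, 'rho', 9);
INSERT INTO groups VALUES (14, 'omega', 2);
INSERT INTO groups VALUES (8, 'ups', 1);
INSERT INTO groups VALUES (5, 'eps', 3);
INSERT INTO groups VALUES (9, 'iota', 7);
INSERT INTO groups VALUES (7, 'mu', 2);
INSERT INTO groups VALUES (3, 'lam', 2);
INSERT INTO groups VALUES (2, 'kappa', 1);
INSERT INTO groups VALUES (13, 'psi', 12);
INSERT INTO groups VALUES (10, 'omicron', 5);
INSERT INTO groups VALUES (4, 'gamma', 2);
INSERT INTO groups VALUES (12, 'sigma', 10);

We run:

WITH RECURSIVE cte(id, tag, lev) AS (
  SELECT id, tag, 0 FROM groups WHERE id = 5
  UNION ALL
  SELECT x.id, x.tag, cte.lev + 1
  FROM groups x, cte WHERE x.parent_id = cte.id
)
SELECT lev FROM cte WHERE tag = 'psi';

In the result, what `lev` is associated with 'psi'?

3

Base: id=5 (eps) at lev 0.
Iteration 1: rows with parent_id in {5} -> omicron (id 10, lev 1).
Iteration 2: rows with parent_id in {10} -> sigma (id 12, lev 2).
Iteration 3: rows with parent_id in {12} -> psi (id 13, lev 3).
Iteration 4: no rows with parent_id in {13}; recursion stops.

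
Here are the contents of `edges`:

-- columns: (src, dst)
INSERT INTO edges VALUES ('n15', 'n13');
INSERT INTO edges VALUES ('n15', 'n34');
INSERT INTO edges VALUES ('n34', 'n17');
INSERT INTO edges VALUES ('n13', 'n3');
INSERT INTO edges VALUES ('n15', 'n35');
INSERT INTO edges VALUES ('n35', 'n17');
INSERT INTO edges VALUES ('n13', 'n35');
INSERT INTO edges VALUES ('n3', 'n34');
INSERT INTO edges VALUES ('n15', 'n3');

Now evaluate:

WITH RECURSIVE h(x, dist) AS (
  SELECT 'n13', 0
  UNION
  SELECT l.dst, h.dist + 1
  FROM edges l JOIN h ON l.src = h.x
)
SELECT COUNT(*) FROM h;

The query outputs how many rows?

6

Base: (n13, dist=0).
Iteration 1: edges from {n13} -> (n3, dist=1), (n35, dist=1).
Iteration 2: edges from {n3,n35} -> (n17, dist=2), (n34, dist=2).
Iteration 3: edges from {n17,n34} -> (n17, dist=3).
Iteration 4: no outgoing edges from {n17}; recursion stops.
Total rows emitted: 6.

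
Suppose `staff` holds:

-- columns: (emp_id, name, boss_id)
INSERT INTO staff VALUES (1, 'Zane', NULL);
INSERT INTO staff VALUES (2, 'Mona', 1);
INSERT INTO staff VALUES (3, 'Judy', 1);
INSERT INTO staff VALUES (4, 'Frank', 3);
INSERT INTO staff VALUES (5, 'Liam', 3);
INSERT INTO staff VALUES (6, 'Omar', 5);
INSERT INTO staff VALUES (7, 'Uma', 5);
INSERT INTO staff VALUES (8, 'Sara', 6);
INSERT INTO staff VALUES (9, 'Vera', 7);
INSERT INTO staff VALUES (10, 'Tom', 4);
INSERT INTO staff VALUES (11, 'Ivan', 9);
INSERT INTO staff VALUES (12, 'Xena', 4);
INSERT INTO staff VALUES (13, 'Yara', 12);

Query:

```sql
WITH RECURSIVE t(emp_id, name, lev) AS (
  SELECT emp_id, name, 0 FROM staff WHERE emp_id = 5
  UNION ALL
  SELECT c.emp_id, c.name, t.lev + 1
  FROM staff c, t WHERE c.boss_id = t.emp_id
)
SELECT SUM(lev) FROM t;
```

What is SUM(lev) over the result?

Base: emp_id=5 (Liam) at lev 0.
Iteration 1: rows with boss_id in {5} -> Omar (id 6, lev 1), Uma (id 7, lev 1).
Iteration 2: rows with boss_id in {6,7} -> Sara (id 8, lev 2), Vera (id 9, lev 2).
Iteration 3: rows with boss_id in {8,9} -> Ivan (id 11, lev 3).
Iteration 4: no rows with boss_id in {11}; recursion stops.
SUM(lev) = 0 + 1 + 1 + 2 + 2 + 3 = 9.

9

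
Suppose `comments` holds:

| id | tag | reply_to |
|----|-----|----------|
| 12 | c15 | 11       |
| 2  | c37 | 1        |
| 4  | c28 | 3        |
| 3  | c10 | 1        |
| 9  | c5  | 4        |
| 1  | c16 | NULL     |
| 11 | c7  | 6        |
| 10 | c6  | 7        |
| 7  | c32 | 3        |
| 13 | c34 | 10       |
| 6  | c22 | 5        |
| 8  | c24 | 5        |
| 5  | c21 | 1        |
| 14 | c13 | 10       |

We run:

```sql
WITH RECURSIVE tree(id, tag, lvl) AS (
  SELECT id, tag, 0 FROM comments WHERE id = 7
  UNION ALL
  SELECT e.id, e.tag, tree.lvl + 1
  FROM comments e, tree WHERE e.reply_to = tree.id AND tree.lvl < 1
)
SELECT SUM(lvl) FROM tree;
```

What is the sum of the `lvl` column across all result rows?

Base: id=7 (c32) at lvl 0.
Iteration 1: rows with reply_to in {7} -> c6 (id 10, lvl 1).
Iteration 2: lvl < 1 fails for all current rows; recursion stops.
SUM(lvl) = 0 + 1 = 1.

1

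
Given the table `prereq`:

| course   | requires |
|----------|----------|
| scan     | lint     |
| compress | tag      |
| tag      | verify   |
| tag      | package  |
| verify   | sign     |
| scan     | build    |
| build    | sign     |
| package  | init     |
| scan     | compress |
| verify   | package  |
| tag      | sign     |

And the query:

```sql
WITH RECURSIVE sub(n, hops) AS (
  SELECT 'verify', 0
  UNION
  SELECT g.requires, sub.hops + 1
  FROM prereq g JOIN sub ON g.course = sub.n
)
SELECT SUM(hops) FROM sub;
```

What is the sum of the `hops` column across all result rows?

4

Base: (verify, hops=0).
Iteration 1: edges from {verify} -> (package, hops=1), (sign, hops=1).
Iteration 2: edges from {package,sign} -> (init, hops=2).
Iteration 3: no outgoing edges from {init}; recursion stops.
SUM(hops) = 0 + 1 + 1 + 2 = 4.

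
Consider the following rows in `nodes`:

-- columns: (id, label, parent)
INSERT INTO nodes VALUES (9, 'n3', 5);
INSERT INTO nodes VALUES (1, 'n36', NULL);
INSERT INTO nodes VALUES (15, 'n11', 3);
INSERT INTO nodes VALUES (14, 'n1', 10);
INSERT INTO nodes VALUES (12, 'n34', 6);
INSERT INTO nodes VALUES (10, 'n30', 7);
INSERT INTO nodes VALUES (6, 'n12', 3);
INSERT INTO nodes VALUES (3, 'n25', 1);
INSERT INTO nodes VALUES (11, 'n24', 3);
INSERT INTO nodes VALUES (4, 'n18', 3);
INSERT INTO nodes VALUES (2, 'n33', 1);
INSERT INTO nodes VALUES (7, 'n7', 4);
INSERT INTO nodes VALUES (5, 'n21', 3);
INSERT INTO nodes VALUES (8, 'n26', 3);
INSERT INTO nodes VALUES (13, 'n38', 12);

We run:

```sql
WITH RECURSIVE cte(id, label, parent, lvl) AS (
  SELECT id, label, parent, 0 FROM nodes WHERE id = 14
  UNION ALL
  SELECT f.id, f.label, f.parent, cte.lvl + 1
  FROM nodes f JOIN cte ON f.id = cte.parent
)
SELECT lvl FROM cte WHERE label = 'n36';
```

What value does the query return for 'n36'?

Base: id=14 (n1), parent=10, lvl 0.
Iteration 1: join on id=10 -> n30 (id 10, parent=7, lvl 1).
Iteration 2: join on id=7 -> n7 (id 7, parent=4, lvl 2).
Iteration 3: join on id=4 -> n18 (id 4, parent=3, lvl 3).
Iteration 4: join on id=3 -> n25 (id 3, parent=1, lvl 4).
Iteration 5: join on id=1 -> n36 (id 1, parent=NULL, lvl 5).
Iteration 6: parent is NULL; no match; recursion stops.

5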